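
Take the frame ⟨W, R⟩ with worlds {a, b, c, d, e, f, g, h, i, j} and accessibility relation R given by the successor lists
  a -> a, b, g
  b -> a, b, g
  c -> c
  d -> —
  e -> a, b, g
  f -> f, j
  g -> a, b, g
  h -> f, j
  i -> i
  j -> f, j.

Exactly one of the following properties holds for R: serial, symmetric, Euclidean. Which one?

Euclidean

Serial: no — d has no R-successor.
Symmetric: no — e R a but not a R e.
Euclidean: yes — any two successors of a common world are R-related.
Only Euclidean holds.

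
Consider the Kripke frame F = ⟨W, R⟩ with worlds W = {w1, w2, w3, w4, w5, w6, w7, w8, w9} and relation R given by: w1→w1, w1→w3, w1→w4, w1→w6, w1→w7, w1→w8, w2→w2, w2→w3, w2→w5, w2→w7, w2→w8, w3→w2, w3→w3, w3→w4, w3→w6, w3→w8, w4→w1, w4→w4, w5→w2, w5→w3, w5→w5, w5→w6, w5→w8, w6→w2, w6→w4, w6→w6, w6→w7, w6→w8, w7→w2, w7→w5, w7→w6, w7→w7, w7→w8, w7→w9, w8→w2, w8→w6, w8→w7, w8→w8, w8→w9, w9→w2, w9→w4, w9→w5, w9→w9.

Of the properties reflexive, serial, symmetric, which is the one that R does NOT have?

symmetric

Reflexive: yes — every world is R-related to itself.
Serial: yes — every world has a successor (e.g. w1 R w1).
Symmetric: no — w1 R w3 but not w3 R w1.
Only symmetric fails.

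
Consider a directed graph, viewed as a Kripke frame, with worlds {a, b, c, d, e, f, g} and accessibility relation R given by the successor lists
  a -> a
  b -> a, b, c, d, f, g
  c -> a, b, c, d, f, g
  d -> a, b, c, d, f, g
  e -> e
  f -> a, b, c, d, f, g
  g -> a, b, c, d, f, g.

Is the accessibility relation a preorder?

Yes

Reflexive: yes — every world is R-related to itself.
Transitive: yes — every two-step R-path is closed by a direct edge.
So R is a preorder.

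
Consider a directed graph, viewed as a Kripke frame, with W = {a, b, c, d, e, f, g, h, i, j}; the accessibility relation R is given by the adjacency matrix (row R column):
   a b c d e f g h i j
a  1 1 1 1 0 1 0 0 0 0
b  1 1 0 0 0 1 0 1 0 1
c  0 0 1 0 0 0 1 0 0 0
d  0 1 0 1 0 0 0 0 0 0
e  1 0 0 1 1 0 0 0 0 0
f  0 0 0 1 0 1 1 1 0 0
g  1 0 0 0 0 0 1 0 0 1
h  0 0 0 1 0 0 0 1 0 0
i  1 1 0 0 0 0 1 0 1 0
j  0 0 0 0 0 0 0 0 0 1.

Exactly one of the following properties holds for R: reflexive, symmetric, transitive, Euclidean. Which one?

reflexive

Reflexive: yes — every world is R-related to itself.
Symmetric: no — a R c but not c R a.
Transitive: no — a R b and b R h, but not a R h.
Euclidean: no — a R b and a R c, but not b R c.
Only reflexive holds.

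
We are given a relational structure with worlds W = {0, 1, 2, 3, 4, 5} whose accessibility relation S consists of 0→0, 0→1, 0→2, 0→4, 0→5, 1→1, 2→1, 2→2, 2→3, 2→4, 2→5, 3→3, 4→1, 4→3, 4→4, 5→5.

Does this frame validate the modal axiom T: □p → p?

Yes

Axiom T corresponds to the accessibility relation being reflexive.
Reflexive: yes — every world is S-related to itself.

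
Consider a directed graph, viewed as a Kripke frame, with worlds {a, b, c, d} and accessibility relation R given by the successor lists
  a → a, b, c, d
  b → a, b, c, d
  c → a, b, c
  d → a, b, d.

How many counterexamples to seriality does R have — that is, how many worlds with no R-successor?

0

R is serial; there are no such worlds.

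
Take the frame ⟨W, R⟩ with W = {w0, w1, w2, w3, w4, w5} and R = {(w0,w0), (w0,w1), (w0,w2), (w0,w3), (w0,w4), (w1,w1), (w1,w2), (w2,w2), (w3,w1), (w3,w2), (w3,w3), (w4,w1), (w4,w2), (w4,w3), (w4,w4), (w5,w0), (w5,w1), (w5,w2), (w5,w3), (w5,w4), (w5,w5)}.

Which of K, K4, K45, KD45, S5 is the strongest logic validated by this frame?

K4

Transitive (axiom 4): yes — every two-step R-path is closed by a direct edge.
Euclidean (axiom 5): no — w0 R w1 and w0 R w3, but not w1 R w3.
Serial (axiom D): yes — every world has a successor (e.g. w0 R w0).
Reflexive (axiom T): yes — every world is R-related to itself.
So F validates K, K4; K45 would additionally require R to be Euclidean. The strongest is K4.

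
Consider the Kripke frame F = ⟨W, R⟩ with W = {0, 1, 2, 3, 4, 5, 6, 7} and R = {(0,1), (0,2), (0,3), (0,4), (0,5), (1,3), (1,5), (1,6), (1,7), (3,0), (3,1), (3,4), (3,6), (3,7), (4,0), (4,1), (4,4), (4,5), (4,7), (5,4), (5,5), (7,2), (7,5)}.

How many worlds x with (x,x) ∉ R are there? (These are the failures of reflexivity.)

Enumerating: 0, 1, 2, 3, 6, 7.

6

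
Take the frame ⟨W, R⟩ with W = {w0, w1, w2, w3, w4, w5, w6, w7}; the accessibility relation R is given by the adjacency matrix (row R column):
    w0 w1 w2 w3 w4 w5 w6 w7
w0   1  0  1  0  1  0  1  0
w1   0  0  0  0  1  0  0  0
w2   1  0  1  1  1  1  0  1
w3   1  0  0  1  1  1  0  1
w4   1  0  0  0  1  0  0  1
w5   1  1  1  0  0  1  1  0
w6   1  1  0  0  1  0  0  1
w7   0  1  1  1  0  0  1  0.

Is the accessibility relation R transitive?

Transitive: no — w0 R w2 and w2 R w3, but not w0 R w3.

No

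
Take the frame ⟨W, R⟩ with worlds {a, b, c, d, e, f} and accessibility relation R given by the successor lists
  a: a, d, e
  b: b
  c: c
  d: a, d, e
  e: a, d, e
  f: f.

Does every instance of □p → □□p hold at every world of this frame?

The schema 4 characterises exactly the transitive frames.
Transitive: yes — every two-step R-path is closed by a direct edge.

Yes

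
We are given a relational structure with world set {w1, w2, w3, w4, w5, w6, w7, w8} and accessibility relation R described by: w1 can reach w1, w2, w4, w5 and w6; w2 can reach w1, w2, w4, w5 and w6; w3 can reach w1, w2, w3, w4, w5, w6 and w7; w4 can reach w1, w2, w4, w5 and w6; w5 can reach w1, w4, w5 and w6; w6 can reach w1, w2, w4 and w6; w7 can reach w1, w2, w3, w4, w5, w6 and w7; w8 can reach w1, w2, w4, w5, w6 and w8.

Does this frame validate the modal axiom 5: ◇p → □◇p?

Axiom 5 corresponds to the accessibility relation being Euclidean.
Euclidean: no — w1 R w5 and w1 R w2, but not w5 R w2.

No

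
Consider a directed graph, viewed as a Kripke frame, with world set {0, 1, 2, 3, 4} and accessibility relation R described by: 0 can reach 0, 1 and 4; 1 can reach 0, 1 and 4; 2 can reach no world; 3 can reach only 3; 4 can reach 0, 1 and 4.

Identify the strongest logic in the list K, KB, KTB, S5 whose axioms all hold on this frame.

Symmetric (axiom B): yes — every pair in R has its reverse in R.
Reflexive (axiom T): no — 2 is not related to itself.
Euclidean (axiom 5): yes — any two successors of a common world are R-related.
So F validates K, KB; KTB would additionally require R to be reflexive. The strongest is KB.

KB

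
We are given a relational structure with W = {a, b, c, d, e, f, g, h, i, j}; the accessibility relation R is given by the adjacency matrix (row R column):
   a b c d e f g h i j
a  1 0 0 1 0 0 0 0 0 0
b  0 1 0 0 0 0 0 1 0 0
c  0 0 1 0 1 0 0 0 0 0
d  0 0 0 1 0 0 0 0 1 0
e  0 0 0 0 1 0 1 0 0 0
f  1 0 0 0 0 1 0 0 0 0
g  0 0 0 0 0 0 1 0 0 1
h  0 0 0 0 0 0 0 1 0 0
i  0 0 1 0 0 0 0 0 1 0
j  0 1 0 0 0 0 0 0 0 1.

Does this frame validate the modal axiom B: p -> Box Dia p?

By correspondence theory, B is valid on a frame iff R is symmetric.
Symmetric: no — a R d but not d R a.

No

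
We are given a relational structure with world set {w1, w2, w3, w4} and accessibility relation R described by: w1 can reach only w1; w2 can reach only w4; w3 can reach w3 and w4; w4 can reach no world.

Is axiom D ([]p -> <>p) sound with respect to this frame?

No

By correspondence theory, D is valid on a frame iff R is serial.
Serial: no — w4 has no R-successor.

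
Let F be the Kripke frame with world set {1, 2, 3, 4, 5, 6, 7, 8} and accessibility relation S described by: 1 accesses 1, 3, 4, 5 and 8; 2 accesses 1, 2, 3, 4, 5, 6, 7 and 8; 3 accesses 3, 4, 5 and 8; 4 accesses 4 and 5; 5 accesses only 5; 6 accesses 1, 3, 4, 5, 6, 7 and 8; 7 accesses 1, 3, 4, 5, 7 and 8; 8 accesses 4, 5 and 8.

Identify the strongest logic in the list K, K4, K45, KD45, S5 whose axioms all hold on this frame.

Transitive (axiom 4): yes — every two-step S-path is closed by a direct edge.
Euclidean (axiom 5): no — 1 S 4 and 1 S 3, but not 4 S 3.
Serial (axiom D): yes — every world has a successor (e.g. 1 S 1).
Reflexive (axiom T): yes — every world is S-related to itself.
So F validates K, K4; K45 would additionally require S to be Euclidean. The strongest is K4.

K4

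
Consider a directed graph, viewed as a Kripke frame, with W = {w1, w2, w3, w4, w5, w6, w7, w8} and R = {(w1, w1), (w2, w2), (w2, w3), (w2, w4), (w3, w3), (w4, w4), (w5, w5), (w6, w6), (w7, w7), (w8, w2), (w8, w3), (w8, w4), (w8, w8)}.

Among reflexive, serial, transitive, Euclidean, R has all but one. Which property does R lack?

Reflexive: yes — every world is R-related to itself.
Serial: yes — every world has a successor (e.g. w1 R w1).
Transitive: yes — every two-step R-path is closed by a direct edge.
Euclidean: no — w2 R w3 and w2 R w4, but not w3 R w4.
Only Euclidean fails.

Euclidean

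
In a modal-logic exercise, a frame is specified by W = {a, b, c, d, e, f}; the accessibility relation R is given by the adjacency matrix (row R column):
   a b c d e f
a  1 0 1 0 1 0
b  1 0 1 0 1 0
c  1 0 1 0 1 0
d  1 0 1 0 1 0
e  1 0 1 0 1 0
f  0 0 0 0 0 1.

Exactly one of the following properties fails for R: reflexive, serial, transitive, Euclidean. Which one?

Reflexive: no — b is not related to itself.
Serial: yes — every world has a successor (e.g. a R a).
Transitive: yes — every two-step R-path is closed by a direct edge.
Euclidean: yes — any two successors of a common world are R-related.
Only reflexive fails.

reflexive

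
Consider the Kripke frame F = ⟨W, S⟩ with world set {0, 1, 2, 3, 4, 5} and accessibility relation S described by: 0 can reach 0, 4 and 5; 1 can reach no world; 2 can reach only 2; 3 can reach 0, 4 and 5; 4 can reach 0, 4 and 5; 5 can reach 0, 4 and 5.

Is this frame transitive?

Yes

Transitive: yes — every two-step S-path is closed by a direct edge.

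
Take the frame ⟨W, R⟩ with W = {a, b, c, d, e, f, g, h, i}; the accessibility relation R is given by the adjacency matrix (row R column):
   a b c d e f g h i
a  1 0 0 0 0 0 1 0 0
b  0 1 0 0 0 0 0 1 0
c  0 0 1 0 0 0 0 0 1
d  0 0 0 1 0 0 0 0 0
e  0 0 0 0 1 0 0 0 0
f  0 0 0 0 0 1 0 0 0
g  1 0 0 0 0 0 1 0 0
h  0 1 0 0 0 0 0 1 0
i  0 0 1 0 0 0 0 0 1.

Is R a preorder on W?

Yes

Reflexive: yes — every world is R-related to itself.
Transitive: yes — every two-step R-path is closed by a direct edge.
So R is a preorder.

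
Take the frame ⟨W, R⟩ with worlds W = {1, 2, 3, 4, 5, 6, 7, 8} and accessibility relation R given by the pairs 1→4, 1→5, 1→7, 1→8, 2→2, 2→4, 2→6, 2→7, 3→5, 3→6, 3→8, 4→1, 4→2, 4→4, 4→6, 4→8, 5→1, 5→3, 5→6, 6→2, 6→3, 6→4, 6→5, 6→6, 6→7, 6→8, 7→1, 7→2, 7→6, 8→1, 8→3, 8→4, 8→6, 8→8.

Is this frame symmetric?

Symmetric: yes — every pair in R has its reverse in R.

Yes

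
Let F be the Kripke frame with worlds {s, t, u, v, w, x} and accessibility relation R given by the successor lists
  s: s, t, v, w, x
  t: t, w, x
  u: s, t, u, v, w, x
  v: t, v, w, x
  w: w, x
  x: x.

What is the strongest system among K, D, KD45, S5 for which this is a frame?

Serial (axiom D): yes — every world has a successor (e.g. s R s).
Euclidean (axiom 5): no — s R t and s R v, but not t R v.
Transitive (axiom 4): yes — every two-step R-path is closed by a direct edge.
Reflexive (axiom T): yes — every world is R-related to itself.
So F validates K, D; KD45 would additionally require R to be Euclidean. The strongest is D.

D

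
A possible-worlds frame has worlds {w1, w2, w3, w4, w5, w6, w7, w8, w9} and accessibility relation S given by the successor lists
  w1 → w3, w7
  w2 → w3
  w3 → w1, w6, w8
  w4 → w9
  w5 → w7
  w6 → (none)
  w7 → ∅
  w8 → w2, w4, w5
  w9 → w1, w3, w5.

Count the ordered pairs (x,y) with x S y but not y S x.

Enumerating: (w1,w7), (w2,w3), (w3,w6), (w3,w8), (w4,w9), (w5,w7), (w8,w2), (w8,w4), (w8,w5), (w9,w1), (w9,w3), (w9,w5).

12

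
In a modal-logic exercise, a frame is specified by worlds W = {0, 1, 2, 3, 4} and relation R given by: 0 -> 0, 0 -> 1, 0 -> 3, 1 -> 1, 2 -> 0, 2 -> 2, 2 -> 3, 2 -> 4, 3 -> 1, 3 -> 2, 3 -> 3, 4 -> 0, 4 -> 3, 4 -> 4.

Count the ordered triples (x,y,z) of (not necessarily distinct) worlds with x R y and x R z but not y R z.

14

Enumerating: (0,1,0), (0,1,3), (0,3,0), (2,0,2), (2,0,4), (2,3,0), (2,3,4), (2,4,2), (3,1,2), (3,1,3), (3,2,1), (4,0,4), (4,3,0), (4,3,4).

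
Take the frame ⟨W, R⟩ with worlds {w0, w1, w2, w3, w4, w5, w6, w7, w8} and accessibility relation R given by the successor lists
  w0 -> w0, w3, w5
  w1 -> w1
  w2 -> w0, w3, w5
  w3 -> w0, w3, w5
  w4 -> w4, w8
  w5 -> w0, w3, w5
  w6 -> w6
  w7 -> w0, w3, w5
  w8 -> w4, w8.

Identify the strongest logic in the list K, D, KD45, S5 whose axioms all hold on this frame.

Serial (axiom D): yes — every world has a successor (e.g. w0 R w0).
Euclidean (axiom 5): yes — any two successors of a common world are R-related.
Transitive (axiom 4): yes — every two-step R-path is closed by a direct edge.
Reflexive (axiom T): no — w2 is not related to itself.
So F validates K, D, KD45; S5 would additionally require R to be reflexive. The strongest is KD45.

KD45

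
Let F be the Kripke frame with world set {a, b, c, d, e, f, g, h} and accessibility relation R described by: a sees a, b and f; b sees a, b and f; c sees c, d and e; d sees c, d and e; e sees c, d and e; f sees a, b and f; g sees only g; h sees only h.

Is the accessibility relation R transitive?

Transitive: yes — every two-step R-path is closed by a direct edge.

Yes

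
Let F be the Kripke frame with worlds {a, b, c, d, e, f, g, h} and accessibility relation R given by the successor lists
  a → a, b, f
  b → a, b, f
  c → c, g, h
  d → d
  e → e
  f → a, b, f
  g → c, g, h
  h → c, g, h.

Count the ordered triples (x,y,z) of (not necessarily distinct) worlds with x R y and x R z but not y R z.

0

R is Euclidean; there are no such tuples.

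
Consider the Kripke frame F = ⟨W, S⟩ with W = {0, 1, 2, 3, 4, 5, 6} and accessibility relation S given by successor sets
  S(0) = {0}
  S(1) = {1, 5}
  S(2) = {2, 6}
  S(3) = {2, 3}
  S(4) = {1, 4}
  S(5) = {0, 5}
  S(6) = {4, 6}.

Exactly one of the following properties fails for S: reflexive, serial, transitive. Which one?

Reflexive: yes — every world is S-related to itself.
Serial: yes — every world has a successor (e.g. 0 S 0).
Transitive: no — 1 S 5 and 5 S 0, but not 1 S 0.
Only transitive fails.

transitive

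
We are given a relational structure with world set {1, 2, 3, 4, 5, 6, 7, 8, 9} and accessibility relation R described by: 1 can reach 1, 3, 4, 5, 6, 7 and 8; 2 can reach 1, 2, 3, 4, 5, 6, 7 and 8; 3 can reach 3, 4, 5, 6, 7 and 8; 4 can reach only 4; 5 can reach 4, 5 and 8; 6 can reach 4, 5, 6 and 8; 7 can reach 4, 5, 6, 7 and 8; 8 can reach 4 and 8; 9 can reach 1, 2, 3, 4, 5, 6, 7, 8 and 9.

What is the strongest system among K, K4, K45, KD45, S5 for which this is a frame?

Transitive (axiom 4): yes — every two-step R-path is closed by a direct edge.
Euclidean (axiom 5): no — 1 R 4 and 1 R 3, but not 4 R 3.
Serial (axiom D): yes — every world has a successor (e.g. 1 R 1).
Reflexive (axiom T): yes — every world is R-related to itself.
So F validates K, K4; K45 would additionally require R to be Euclidean. The strongest is K4.

K4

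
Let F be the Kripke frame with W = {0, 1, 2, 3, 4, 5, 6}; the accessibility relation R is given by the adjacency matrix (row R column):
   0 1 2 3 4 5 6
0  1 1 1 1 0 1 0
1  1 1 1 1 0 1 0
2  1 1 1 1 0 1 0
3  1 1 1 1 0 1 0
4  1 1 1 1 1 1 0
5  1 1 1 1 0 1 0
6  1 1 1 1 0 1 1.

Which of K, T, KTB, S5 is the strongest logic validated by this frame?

T

Reflexive (axiom T): yes — every world is R-related to itself.
Symmetric (axiom B): no — 4 R 0 but not 0 R 4.
Euclidean (axiom 5): no — 4 R 0 and 4 R 4, but not 0 R 4.
So F validates K, T; KTB would additionally require R to be symmetric. The strongest is T.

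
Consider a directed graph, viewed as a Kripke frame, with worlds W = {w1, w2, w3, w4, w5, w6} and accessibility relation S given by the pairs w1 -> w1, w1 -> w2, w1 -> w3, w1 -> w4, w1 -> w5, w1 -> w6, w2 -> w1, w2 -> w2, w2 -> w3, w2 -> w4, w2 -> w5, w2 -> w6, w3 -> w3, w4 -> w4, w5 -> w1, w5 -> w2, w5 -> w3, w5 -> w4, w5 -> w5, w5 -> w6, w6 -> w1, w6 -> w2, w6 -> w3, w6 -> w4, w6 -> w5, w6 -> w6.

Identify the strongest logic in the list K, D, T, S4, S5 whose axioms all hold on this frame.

S4

Serial (axiom D): yes — every world has a successor (e.g. w1 S w1).
Reflexive (axiom T): yes — every world is S-related to itself.
Transitive (axiom 4): yes — every two-step S-path is closed by a direct edge.
Euclidean (axiom 5): no — w1 S w3 and w1 S w2, but not w3 S w2.
So F validates K, D, T, S4; S5 would additionally require S to be Euclidean. The strongest is S4.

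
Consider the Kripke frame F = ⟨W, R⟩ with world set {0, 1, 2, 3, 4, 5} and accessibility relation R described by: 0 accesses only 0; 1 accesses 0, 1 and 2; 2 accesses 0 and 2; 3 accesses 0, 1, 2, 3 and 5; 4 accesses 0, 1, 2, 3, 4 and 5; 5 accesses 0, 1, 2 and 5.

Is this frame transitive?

Yes

Transitive: yes — every two-step R-path is closed by a direct edge.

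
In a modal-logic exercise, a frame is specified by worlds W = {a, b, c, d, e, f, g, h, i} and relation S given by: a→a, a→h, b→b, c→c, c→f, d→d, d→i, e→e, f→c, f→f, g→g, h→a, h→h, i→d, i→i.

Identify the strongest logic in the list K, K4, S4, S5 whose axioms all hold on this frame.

Transitive (axiom 4): yes — every two-step S-path is closed by a direct edge.
Reflexive (axiom T): yes — every world is S-related to itself.
Euclidean (axiom 5): yes — any two successors of a common world are S-related.
So F validates K, K4, S4, S5. The strongest is S5.

S5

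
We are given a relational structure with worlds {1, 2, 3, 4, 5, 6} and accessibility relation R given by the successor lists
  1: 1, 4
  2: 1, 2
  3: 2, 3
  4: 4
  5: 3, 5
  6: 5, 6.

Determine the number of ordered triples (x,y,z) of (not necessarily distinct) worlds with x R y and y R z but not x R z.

Enumerating: (2,1,4), (3,2,1), (5,3,2), (6,5,3).

4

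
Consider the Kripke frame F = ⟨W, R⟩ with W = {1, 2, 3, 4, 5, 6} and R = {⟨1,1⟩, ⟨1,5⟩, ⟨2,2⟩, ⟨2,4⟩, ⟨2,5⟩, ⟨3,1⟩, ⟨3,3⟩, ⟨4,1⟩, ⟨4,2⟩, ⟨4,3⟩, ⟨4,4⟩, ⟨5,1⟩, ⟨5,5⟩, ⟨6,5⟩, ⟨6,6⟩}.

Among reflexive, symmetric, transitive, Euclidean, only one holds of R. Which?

Reflexive: yes — every world is R-related to itself.
Symmetric: no — 2 R 5 but not 5 R 2.
Transitive: no — 2 R 4 and 4 R 1, but not 2 R 1.
Euclidean: no — 2 R 4 and 2 R 5, but not 4 R 5.
Only reflexive holds.

reflexive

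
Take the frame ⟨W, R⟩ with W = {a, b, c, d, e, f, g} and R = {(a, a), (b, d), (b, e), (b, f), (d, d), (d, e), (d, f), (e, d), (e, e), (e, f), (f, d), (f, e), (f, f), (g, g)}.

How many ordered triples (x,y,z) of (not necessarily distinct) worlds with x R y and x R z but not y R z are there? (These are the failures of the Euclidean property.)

0

R is Euclidean; there are no such tuples.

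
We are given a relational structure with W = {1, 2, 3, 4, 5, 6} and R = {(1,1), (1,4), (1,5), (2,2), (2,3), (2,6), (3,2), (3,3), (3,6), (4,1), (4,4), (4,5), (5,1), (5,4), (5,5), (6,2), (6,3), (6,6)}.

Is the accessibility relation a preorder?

Yes

Reflexive: yes — every world is R-related to itself.
Transitive: yes — every two-step R-path is closed by a direct edge.
So R is a preorder.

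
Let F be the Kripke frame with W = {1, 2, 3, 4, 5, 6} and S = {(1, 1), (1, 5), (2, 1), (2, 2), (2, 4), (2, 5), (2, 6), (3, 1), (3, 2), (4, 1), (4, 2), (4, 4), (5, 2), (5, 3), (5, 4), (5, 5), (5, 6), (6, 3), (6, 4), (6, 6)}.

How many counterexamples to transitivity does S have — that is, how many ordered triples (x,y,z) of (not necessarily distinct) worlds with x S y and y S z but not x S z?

Enumerating: (1,5,2), (1,5,3), (1,5,4), (1,5,6), (2,5,3), (2,6,3), (3,1,5), (3,2,4), (3,2,5), (3,2,6), (4,1,5), (4,2,5), … and 8 more.
Total: 20.

20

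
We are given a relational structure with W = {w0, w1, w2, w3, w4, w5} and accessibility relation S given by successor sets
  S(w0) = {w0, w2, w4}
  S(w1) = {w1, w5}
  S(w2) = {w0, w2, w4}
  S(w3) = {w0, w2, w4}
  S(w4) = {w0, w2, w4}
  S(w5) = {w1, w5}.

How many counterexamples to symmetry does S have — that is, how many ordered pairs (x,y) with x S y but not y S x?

3

Enumerating: (w3,w0), (w3,w2), (w3,w4).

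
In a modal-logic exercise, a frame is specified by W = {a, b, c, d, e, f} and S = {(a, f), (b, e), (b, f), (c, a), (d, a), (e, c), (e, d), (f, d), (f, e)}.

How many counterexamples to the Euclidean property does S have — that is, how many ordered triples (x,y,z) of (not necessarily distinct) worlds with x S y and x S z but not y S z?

Enumerating: (a,f,f), (b,e,e), (b,e,f), (b,f,f), (c,a,a), (d,a,a), (e,c,c), (e,c,d), (e,d,c), (e,d,d), (f,d,d), (f,d,e), (f,e,e).

13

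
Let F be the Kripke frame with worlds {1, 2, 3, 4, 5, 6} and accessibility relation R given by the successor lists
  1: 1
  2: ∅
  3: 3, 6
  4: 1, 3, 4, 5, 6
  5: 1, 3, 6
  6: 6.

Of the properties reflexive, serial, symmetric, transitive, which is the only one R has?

transitive

Reflexive: no — 2 is not related to itself.
Serial: no — 2 has no R-successor.
Symmetric: no — 3 R 6 but not 6 R 3.
Transitive: yes — every two-step R-path is closed by a direct edge.
Only transitive holds.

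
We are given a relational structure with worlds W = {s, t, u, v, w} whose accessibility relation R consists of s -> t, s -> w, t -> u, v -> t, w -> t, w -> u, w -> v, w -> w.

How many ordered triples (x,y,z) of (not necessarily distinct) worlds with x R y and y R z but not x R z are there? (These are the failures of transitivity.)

Enumerating: (s,t,u), (s,w,u), (s,w,v), (v,t,u).

4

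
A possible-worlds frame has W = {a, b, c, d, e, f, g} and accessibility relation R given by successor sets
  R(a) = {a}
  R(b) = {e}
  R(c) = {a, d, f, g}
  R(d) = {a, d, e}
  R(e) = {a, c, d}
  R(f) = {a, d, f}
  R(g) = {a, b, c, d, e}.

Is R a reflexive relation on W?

No

Reflexive: no — b is not related to itself.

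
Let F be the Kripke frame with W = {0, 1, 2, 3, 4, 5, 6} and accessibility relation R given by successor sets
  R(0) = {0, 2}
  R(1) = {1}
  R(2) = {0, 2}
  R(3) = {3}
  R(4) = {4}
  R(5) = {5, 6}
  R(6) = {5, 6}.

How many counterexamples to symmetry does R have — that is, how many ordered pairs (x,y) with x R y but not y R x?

0

R is symmetric; there are no such tuples.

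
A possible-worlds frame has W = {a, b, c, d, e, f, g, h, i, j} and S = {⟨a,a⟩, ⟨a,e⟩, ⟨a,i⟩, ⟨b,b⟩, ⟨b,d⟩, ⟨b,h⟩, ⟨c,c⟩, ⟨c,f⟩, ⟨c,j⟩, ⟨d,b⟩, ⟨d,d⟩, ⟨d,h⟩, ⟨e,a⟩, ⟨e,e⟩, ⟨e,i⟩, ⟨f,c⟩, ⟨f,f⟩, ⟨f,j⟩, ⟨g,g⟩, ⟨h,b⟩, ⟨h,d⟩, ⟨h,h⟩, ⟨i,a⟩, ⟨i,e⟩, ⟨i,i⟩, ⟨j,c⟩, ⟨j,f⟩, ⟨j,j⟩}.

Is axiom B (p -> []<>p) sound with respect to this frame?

Axiom B corresponds to the accessibility relation being symmetric.
Symmetric: yes — every pair in S has its reverse in S.

Yes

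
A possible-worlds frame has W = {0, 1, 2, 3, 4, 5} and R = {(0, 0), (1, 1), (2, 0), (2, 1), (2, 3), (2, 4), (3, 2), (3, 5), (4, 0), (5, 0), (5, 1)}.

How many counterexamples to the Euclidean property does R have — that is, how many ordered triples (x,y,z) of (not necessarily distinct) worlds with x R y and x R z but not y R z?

Enumerating: (2,0,1), (2,0,3), (2,0,4), (2,1,0), (2,1,3), (2,1,4), (2,3,0), (2,3,1), (2,3,3), (2,3,4), (2,4,1), (2,4,3), … and 7 more.
Total: 19.

19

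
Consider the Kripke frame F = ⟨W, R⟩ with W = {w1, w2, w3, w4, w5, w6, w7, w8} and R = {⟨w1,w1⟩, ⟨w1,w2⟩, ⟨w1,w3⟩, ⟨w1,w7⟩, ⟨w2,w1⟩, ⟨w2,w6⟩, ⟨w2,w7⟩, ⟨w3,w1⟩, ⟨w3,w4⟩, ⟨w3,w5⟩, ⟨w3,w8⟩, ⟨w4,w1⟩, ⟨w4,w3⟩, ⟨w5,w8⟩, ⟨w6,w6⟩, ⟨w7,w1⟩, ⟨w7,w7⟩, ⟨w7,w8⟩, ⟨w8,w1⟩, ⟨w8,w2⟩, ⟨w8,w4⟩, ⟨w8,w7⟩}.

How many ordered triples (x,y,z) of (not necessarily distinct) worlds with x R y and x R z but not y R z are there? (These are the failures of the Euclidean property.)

34

Enumerating: (w1,w2,w2), (w1,w2,w3), (w1,w3,w2), (w1,w3,w3), (w1,w3,w7), (w1,w7,w2), (w1,w7,w3), (w2,w1,w6), (w2,w6,w1), (w2,w6,w7), (w2,w7,w6), (w3,w1,w4), … and 22 more.
Total: 34.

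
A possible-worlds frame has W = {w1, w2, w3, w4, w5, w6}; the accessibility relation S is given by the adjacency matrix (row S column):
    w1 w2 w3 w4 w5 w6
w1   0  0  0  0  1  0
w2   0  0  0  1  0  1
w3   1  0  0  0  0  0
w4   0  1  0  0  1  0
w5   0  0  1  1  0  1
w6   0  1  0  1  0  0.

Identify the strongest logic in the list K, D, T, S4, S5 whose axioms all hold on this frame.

D

Serial (axiom D): yes — every world has a successor (e.g. w1 S w5).
Reflexive (axiom T): no — w1 is not related to itself.
Transitive (axiom 4): no — w1 S w5 and w5 S w3, but not w1 S w3.
Euclidean (axiom 5): no — w2 S w4 and w2 S w6, but not w4 S w6.
So F validates K, D; T would additionally require S to be reflexive. The strongest is D.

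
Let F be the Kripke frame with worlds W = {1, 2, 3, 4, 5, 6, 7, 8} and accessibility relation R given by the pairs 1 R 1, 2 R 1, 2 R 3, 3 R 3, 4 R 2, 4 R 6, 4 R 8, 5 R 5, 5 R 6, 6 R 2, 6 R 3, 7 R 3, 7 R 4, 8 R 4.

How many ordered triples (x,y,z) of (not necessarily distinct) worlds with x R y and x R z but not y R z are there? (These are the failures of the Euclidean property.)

18

Enumerating: (2,1,3), (2,3,1), (4,2,2), (4,2,6), (4,2,8), (4,6,6), (4,6,8), (4,8,2), (4,8,6), (4,8,8), (5,6,5), (5,6,6), (6,2,2), (6,3,2), (7,3,4), (7,4,3), (7,4,4), (8,4,4).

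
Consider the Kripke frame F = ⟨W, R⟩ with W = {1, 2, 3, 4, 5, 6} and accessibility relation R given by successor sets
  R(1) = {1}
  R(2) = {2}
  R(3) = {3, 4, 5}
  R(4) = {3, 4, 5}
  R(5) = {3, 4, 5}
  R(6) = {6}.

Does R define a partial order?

Reflexive: yes — every world is R-related to itself.
Transitive: yes — every two-step R-path is closed by a direct edge.
Antisymmetric: no — 3 R 4 and 4 R 3 with 3 ≠ 4.
So R is not a partial order.

No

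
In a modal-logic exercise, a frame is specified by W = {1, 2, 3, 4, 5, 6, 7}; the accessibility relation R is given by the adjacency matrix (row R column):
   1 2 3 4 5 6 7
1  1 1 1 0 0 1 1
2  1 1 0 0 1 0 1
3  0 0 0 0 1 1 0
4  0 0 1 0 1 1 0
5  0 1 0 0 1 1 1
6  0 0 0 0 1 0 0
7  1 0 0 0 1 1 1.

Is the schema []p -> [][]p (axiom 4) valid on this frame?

The schema 4 characterises exactly the transitive frames.
Transitive: no — 1 R 2 and 2 R 5, but not 1 R 5.

No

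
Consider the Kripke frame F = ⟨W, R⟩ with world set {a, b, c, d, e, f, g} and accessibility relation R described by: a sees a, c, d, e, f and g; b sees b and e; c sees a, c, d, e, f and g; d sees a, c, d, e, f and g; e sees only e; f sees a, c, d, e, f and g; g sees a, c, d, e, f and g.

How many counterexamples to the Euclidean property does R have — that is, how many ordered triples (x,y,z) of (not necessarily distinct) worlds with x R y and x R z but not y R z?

Enumerating: (a,e,a), (a,e,c), (a,e,d), (a,e,f), (a,e,g), (b,e,b), (c,e,a), (c,e,c), (c,e,d), (c,e,f), (c,e,g), (d,e,a), … and 14 more.
Total: 26.

26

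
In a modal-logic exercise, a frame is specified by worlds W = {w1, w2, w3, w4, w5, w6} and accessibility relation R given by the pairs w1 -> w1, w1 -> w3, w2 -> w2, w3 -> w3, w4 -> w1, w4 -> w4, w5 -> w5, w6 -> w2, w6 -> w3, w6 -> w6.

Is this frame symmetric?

No

Symmetric: no — w1 R w3 but not w3 R w1.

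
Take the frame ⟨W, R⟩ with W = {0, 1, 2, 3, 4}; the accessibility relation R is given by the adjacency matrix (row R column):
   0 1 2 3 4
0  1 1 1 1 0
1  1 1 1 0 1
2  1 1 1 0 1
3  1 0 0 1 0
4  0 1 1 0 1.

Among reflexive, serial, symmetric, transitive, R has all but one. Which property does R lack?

Reflexive: yes — every world is R-related to itself.
Serial: yes — every world has a successor (e.g. 0 R 0).
Symmetric: yes — every pair in R has its reverse in R.
Transitive: no — 0 R 1 and 1 R 4, but not 0 R 4.
Only transitive fails.

transitive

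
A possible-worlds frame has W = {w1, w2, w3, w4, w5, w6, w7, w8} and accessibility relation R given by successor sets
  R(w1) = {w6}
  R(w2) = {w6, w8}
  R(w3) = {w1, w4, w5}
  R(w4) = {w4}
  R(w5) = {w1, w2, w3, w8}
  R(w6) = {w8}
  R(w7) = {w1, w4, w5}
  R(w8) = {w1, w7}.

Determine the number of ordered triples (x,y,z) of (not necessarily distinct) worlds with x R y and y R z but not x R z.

21

Enumerating: (w1,w6,w8), (w2,w8,w1), (w2,w8,w7), (w3,w1,w6), (w3,w5,w2), (w3,w5,w3), (w3,w5,w8), (w5,w1,w6), (w5,w2,w6), (w5,w3,w4), (w5,w3,w5), (w5,w8,w7), … and 9 more.
Total: 21.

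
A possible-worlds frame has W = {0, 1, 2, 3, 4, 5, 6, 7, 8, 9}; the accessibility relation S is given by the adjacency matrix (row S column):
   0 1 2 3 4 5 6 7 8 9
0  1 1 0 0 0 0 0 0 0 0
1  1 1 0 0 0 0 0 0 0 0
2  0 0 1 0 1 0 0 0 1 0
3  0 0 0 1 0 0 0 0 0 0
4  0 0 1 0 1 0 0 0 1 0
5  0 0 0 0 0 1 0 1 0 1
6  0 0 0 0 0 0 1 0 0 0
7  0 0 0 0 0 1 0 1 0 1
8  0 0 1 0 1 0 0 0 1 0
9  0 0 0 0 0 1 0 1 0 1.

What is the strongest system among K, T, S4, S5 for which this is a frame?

Reflexive (axiom T): yes — every world is S-related to itself.
Transitive (axiom 4): yes — every two-step S-path is closed by a direct edge.
Euclidean (axiom 5): yes — any two successors of a common world are S-related.
So F validates K, T, S4, S5. The strongest is S5.

S5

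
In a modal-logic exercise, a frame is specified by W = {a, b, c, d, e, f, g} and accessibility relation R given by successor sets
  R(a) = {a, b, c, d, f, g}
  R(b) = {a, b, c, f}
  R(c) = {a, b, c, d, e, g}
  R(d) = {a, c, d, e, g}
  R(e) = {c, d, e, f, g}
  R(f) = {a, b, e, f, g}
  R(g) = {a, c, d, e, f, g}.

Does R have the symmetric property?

Symmetric: yes — every pair in R has its reverse in R.

Yes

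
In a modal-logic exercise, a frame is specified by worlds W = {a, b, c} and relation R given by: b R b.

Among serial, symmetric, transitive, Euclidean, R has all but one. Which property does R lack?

Serial: no — a has no R-successor.
Symmetric: yes — every pair in R has its reverse in R.
Transitive: yes — every two-step R-path is closed by a direct edge.
Euclidean: yes — any two successors of a common world are R-related.
Only serial fails.

serial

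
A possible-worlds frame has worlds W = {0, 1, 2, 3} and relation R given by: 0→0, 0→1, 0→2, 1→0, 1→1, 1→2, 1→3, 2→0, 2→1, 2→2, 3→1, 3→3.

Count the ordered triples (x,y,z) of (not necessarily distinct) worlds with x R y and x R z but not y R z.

4

Enumerating: (1,0,3), (1,2,3), (1,3,0), (1,3,2).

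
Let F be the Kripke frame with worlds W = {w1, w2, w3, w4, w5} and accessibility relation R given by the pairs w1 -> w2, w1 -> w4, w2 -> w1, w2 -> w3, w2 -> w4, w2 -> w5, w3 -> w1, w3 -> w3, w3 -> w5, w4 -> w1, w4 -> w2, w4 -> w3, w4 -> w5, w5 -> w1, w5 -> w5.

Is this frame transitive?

Transitive: no — w1 R w2 and w2 R w3, but not w1 R w3.

No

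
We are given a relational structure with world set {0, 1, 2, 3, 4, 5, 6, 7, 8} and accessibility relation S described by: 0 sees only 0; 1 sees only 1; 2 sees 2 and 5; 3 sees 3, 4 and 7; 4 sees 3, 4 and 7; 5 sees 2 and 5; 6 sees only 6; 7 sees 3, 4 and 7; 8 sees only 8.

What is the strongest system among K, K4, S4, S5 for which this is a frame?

S5

Transitive (axiom 4): yes — every two-step S-path is closed by a direct edge.
Reflexive (axiom T): yes — every world is S-related to itself.
Euclidean (axiom 5): yes — any two successors of a common world are S-related.
So F validates K, K4, S4, S5. The strongest is S5.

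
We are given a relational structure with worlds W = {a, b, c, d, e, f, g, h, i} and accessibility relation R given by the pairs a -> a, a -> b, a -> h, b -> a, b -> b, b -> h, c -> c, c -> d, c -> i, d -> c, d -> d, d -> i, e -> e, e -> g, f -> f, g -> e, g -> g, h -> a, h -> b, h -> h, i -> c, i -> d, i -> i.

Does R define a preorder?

Reflexive: yes — every world is R-related to itself.
Transitive: yes — every two-step R-path is closed by a direct edge.
So R is a preorder.

Yes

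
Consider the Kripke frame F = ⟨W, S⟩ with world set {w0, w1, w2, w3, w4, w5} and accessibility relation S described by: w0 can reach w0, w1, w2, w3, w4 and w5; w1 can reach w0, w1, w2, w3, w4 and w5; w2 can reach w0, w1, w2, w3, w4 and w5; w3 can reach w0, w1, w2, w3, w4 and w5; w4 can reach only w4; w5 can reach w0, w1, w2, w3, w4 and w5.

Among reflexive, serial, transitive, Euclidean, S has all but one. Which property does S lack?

Euclidean

Reflexive: yes — every world is S-related to itself.
Serial: yes — every world has a successor (e.g. w0 S w0).
Transitive: yes — every two-step S-path is closed by a direct edge.
Euclidean: no — w0 S w4 and w0 S w1, but not w4 S w1.
Only Euclidean fails.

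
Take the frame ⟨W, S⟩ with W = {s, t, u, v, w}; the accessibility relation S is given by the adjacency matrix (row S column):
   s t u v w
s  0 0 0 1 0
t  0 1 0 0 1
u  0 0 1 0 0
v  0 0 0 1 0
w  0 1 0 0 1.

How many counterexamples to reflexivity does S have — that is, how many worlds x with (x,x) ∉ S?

1

Enumerating: s.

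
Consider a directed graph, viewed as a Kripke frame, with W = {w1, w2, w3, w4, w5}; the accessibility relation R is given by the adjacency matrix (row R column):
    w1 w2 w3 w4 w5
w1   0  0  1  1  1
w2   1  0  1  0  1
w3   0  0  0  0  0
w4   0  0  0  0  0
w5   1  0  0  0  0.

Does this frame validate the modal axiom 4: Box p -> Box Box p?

Axiom 4 corresponds to the accessibility relation being transitive.
Transitive: no — w2 R w1 and w1 R w4, but not w2 R w4.

No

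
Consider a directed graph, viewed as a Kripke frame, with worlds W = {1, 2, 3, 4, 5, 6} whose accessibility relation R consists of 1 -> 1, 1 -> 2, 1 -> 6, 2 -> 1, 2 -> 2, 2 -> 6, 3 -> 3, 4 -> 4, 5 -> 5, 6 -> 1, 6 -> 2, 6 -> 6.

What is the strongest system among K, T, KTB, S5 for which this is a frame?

S5

Reflexive (axiom T): yes — every world is R-related to itself.
Symmetric (axiom B): yes — every pair in R has its reverse in R.
Euclidean (axiom 5): yes — any two successors of a common world are R-related.
So F validates K, T, KTB, S5. The strongest is S5.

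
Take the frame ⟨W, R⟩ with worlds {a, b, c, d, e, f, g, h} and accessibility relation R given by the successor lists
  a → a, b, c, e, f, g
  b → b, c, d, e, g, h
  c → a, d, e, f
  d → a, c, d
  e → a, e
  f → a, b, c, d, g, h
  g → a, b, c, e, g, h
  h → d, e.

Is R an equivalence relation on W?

Reflexive: no — c is not related to itself.
Symmetric: no — a R b but not b R a.
Transitive: no — a R b and b R d, but not a R d.
So R is not an equivalence relation.

No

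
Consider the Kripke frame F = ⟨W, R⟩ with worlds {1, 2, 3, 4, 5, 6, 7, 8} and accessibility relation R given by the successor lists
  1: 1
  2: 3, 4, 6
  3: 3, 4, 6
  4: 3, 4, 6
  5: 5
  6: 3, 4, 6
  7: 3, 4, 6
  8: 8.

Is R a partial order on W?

Reflexive: no — 2 is not related to itself.
Transitive: yes — every two-step R-path is closed by a direct edge.
Antisymmetric: no — 3 R 4 and 4 R 3 with 3 ≠ 4.
So R is not a partial order.

No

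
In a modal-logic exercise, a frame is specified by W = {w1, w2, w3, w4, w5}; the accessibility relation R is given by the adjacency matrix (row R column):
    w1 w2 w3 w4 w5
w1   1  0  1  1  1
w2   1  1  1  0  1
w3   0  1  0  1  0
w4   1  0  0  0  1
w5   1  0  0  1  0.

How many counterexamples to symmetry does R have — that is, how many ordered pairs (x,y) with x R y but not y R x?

4

Enumerating: (w1,w3), (w2,w1), (w2,w5), (w3,w4).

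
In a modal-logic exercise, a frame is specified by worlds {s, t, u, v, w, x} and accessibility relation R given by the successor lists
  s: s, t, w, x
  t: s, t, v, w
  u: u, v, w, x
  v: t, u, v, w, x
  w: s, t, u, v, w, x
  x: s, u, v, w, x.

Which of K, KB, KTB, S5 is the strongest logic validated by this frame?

KTB

Symmetric (axiom B): yes — every pair in R has its reverse in R.
Reflexive (axiom T): yes — every world is R-related to itself.
Euclidean (axiom 5): no — s R t and s R x, but not t R x.
So F validates K, KB, KTB; S5 would additionally require R to be Euclidean. The strongest is KTB.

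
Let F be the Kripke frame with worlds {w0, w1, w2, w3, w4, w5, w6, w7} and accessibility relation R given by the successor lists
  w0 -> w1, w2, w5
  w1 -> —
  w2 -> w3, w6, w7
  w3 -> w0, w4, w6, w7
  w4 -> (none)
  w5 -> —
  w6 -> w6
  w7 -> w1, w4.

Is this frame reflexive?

No

Reflexive: no — w0 is not related to itself.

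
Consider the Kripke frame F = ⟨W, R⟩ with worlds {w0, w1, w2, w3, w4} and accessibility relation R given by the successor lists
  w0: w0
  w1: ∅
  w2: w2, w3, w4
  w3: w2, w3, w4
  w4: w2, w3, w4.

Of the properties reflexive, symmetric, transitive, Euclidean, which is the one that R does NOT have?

Reflexive: no — w1 is not related to itself.
Symmetric: yes — every pair in R has its reverse in R.
Transitive: yes — every two-step R-path is closed by a direct edge.
Euclidean: yes — any two successors of a common world are R-related.
Only reflexive fails.

reflexive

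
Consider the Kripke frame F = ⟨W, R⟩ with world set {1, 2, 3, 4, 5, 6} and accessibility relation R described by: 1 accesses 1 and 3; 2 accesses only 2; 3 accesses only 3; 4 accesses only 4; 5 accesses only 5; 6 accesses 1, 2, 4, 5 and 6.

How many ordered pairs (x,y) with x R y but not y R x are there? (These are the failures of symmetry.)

Enumerating: (1,3), (6,1), (6,2), (6,4), (6,5).

5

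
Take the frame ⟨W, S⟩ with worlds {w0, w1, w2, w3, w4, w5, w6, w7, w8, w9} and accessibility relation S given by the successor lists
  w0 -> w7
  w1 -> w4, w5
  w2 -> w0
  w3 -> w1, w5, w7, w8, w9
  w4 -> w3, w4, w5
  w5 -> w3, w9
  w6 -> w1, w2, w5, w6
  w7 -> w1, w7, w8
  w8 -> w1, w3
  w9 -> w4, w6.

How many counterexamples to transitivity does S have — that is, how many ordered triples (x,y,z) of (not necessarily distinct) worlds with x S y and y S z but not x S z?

40

Enumerating: (w0,w7,w1), (w0,w7,w8), (w1,w4,w3), (w1,w5,w3), (w1,w5,w9), (w2,w0,w7), (w3,w1,w4), (w3,w5,w3), (w3,w8,w3), (w3,w9,w4), (w3,w9,w6), (w4,w3,w1), … and 28 more.
Total: 40.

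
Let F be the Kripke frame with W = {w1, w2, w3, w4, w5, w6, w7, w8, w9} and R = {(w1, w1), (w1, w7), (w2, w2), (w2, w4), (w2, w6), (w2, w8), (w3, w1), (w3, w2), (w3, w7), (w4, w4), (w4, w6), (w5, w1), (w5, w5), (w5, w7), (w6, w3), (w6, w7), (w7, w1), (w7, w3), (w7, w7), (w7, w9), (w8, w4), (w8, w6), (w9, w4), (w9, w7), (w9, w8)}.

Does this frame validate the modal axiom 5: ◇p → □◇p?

No

Axiom 5 corresponds to the accessibility relation being Euclidean.
Euclidean: no — w2 R w4 and w2 R w8, but not w4 R w8.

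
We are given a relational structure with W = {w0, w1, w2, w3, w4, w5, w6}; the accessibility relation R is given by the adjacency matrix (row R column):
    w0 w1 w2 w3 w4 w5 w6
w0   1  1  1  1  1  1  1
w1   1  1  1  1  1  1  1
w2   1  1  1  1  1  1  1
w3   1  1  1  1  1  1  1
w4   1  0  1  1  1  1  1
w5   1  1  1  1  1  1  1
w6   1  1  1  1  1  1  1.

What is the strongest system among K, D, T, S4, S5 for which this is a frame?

Serial (axiom D): yes — every world has a successor (e.g. w0 R w0).
Reflexive (axiom T): yes — every world is R-related to itself.
Transitive (axiom 4): no — w4 R w0 and w0 R w1, but not w4 R w1.
Euclidean (axiom 5): no — w0 R w4 and w0 R w1, but not w4 R w1.
So F validates K, D, T; S4 would additionally require R to be transitive. The strongest is T.

T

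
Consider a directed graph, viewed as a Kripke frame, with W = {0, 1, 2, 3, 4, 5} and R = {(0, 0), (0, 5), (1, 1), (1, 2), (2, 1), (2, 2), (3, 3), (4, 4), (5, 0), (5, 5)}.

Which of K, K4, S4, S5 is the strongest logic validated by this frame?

S5

Transitive (axiom 4): yes — every two-step R-path is closed by a direct edge.
Reflexive (axiom T): yes — every world is R-related to itself.
Euclidean (axiom 5): yes — any two successors of a common world are R-related.
So F validates K, K4, S4, S5. The strongest is S5.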